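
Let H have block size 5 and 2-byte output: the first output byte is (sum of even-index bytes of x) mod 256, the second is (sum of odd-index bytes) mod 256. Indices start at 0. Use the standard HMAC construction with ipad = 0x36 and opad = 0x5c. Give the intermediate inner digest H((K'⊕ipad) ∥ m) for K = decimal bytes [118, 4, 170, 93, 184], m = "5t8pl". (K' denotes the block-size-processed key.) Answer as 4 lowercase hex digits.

Key decimal bytes [118, 4, 170, 93, 184] = 76 04 aa 5d b8 is exactly B = 5 bytes: K' = 76 04 aa 5d b8.
K' ⊕ ipad = 40 32 9c 6b 8e.
Inner input = 40 32 9c 6b 8e ∥ 35 74 38 70 6c.
Inner hash: even-index sum = 590 mod 256 = 78; odd-index sum = 374 mod 256 = 118 → 4e 76.

4e76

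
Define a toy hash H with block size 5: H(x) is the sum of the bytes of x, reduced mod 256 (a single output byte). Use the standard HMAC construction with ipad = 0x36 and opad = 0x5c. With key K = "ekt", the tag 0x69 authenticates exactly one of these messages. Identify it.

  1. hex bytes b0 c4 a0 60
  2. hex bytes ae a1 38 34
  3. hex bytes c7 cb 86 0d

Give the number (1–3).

Key "ekt" = 65 6b 74 is 3 bytes ≤ B = 5; zero-pad to 5 bytes: K' = 65 6b 74 00 00.
K' ⊕ ipad = 53 5d 42 36 36; K' ⊕ opad = 39 37 28 5c 5c.
m1: inner = H(53 5d 42 36 36 b0 c4 a0 60) = d2; tag = H(39 37 28 5c 5c d2) = 22
m2: inner = H(53 5d 42 36 36 ae a1 38 34) = 19; tag = H(39 37 28 5c 5c 19) = 69 ← matches
m3: inner = H(53 5d 42 36 36 c7 cb 86 0d) = 83; tag = H(39 37 28 5c 5c 83) = d3

2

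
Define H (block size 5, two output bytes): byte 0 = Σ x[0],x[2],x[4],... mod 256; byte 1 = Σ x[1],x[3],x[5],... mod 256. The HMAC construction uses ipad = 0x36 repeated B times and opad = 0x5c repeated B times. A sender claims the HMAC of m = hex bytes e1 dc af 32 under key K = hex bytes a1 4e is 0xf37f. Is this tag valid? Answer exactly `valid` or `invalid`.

valid

Key hex bytes a1 4e is 2 bytes ≤ B = 5; zero-pad to 5 bytes: K' = a1 4e 00 00 00.
K' ⊕ ipad = 97 78 36 36 36; K' ⊕ opad = fd 12 5c 5c 5c.
Inner hash: even-index sum = 529 mod 256 = 17; odd-index sum = 574 mod 256 = 62 → 11 3e.
Outer hash (recomputed tag): even-index sum = 499 mod 256 = 243; odd-index sum = 127 mod 256 = 127 → f3 7f.
Recomputed tag = f37f; claimed = f37f → match.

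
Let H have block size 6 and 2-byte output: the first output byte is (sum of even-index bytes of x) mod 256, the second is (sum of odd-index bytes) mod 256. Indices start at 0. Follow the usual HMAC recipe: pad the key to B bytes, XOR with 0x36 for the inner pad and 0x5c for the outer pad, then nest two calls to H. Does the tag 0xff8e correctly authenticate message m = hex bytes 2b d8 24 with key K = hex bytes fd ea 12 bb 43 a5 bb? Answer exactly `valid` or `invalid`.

Key hex bytes fd ea 12 bb 43 a5 bb is 7 bytes > B = 6, so hash it first: H(key) = 0d 4a, then zero-pad to 6 bytes: K' = 0d 4a 00 00 00 00.
K' ⊕ ipad = 3b 7c 36 36 36 36; K' ⊕ opad = 51 16 5c 5c 5c 5c.
Inner hash: even-index sum = 246 mod 256 = 246; odd-index sum = 448 mod 256 = 192 → f6 c0.
Outer hash (recomputed tag): even-index sum = 511 mod 256 = 255; odd-index sum = 398 mod 256 = 142 → ff 8e.
Recomputed tag = ff8e; claimed = ff8e → match.

valid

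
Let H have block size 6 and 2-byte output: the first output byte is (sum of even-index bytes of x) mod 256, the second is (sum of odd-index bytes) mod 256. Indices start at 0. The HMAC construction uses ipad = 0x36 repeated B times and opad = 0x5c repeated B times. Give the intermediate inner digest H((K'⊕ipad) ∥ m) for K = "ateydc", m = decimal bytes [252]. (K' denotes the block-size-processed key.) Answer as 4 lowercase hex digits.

Key "ateydc" = 61 74 65 79 64 63 is exactly B = 6 bytes: K' = 61 74 65 79 64 63.
K' ⊕ ipad = 57 42 53 4f 52 55.
Inner input = 57 42 53 4f 52 55 ∥ fc.
Inner hash: even-index sum = 504 mod 256 = 248; odd-index sum = 230 mod 256 = 230 → f8 e6.

f8e6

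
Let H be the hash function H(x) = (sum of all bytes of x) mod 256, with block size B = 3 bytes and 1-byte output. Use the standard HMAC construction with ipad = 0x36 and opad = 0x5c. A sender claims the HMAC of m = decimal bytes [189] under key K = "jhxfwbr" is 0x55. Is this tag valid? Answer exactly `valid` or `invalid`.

Key "jhxfwbr" = 6a 68 78 66 77 62 72 is 7 bytes > B = 3, so hash it first: H(key) = fb, then zero-pad to 3 bytes: K' = fb 00 00.
K' ⊕ ipad = cd 36 36; K' ⊕ opad = a7 5c 5c.
Inner hash: sum = 205+54+54+189 = 502; mod 256 = 246 → f6.
Outer hash (recomputed tag): sum = 167+92+92+246 = 597; mod 256 = 85 → 55.
Recomputed tag = 55; claimed = 55 → match.

valid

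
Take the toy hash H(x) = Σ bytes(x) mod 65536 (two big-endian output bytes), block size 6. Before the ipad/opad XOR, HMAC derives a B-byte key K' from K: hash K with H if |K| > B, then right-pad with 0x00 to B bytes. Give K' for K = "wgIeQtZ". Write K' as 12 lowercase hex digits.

02ab00000000

|K| = 7 > B = 6, so first hash the key.
H(K): sum = 119+103+73+101+81+116+90 = 683 → 02 ab.
Zero-pad H(K) = 02 ab to 6 bytes: K' = 02 ab 00 00 00 00.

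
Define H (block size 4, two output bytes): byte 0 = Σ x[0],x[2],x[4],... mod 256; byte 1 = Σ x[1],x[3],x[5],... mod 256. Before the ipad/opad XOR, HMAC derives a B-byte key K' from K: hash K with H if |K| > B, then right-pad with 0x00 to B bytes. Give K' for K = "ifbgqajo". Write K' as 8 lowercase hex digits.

a69d0000

|K| = 8 > B = 4, so first hash the key.
H(K): even-index sum = 422 mod 256 = 166; odd-index sum = 413 mod 256 = 157 → a6 9d.
Zero-pad H(K) = a6 9d to 4 bytes: K' = a6 9d 00 00.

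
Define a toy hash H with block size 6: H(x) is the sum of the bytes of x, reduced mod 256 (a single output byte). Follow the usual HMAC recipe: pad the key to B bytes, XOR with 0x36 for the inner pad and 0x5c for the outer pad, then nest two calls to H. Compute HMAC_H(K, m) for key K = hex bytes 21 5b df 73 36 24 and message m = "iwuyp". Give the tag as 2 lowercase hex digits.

1a

Key hex bytes 21 5b df 73 36 24 is exactly B = 6 bytes: K' = 21 5b df 73 36 24.
K' ⊕ ipad = 17 6d e9 45 00 12.  K' ⊕ opad = 7d 07 83 2f 6a 78.
Inner input = (K'⊕ipad) ∥ m = 17 6d e9 45 00 12 ∥ 69 77 75 79 70.
Inner hash: sum = 23+109+233+69+0+18+105+119+117+121+112 = 1026; mod 256 = 2 → 02.
Outer input = (K'⊕opad) ∥ inner = 7d 07 83 2f 6a 78 ∥ 02.
Outer hash (tag): sum = 125+7+131+47+106+120+2 = 538; mod 256 = 26 → 1a.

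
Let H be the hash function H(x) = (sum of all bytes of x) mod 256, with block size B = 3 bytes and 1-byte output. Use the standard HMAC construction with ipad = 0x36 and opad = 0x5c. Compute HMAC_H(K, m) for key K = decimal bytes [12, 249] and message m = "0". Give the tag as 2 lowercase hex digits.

c0

Key decimal bytes [12, 249] = 0c f9 is 2 bytes ≤ B = 3; zero-pad to 3 bytes: K' = 0c f9 00.
K' ⊕ ipad = 3a cf 36.  K' ⊕ opad = 50 a5 5c.
Inner input = (K'⊕ipad) ∥ m = 3a cf 36 ∥ 30.
Inner hash: sum = 58+207+54+48 = 367; mod 256 = 111 → 6f.
Outer input = (K'⊕opad) ∥ inner = 50 a5 5c ∥ 6f.
Outer hash (tag): sum = 80+165+92+111 = 448; mod 256 = 192 → c0.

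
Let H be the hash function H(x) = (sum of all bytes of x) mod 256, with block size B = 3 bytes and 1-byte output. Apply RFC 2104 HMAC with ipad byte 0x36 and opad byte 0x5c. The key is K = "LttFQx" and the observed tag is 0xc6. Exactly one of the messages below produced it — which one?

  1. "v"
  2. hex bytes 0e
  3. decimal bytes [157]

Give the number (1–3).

Key "LttFQx" = 4c 74 74 46 51 78 is 6 bytes > B = 3, so hash it first: H(key) = 43, then zero-pad to 3 bytes: K' = 43 00 00.
K' ⊕ ipad = 75 36 36; K' ⊕ opad = 1f 5c 5c.
m1: inner = H(75 36 36 76) = 57; tag = H(1f 5c 5c 57) = 2e
m2: inner = H(75 36 36 0e) = ef; tag = H(1f 5c 5c ef) = c6 ← matches
m3: inner = H(75 36 36 9d) = 7e; tag = H(1f 5c 5c 7e) = 55

2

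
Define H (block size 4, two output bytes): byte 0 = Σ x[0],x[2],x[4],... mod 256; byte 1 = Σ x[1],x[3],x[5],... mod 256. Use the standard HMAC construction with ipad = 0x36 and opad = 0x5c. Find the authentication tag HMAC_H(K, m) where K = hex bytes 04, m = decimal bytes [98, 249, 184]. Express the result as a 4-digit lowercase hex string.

361d

Key hex bytes 04 is 1 byte ≤ B = 4; zero-pad to 4 bytes: K' = 04 00 00 00.
K' ⊕ ipad = 32 36 36 36.  K' ⊕ opad = 58 5c 5c 5c.
Inner input = (K'⊕ipad) ∥ m = 32 36 36 36 ∥ 62 f9 b8.
Inner hash: even-index sum = 386 mod 256 = 130; odd-index sum = 357 mod 256 = 101 → 82 65.
Outer input = (K'⊕opad) ∥ inner = 58 5c 5c 5c ∥ 82 65.
Outer hash (tag): even-index sum = 310 mod 256 = 54; odd-index sum = 285 mod 256 = 29 → 36 1d.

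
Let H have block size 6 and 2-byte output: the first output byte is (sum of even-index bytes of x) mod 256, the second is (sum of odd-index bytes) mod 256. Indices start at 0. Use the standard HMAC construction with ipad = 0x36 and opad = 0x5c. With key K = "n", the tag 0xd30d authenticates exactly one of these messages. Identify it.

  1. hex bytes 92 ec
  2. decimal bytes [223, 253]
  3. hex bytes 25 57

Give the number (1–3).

3

Key "n" = 6e is 1 byte ≤ B = 6; zero-pad to 6 bytes: K' = 6e 00 00 00 00 00.
K' ⊕ ipad = 58 36 36 36 36 36; K' ⊕ opad = 32 5c 5c 5c 5c 5c.
m1: inner = H(58 36 36 36 36 36 92 ec) = 56 8e; tag = H(32 5c 5c 5c 5c 5c 56 8e) = 40a2
m2: inner = H(58 36 36 36 36 36 df fd) = a3 9f; tag = H(32 5c 5c 5c 5c 5c a3 9f) = 8db3
m3: inner = H(58 36 36 36 36 36 25 57) = e9 f9; tag = H(32 5c 5c 5c 5c 5c e9 f9) = d30d ← matches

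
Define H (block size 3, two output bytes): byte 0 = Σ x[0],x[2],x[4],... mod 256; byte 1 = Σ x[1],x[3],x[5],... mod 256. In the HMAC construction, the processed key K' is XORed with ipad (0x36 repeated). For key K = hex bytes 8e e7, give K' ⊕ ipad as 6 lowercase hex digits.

b8d136

Key hex bytes 8e e7 is 2 bytes ≤ B = 3; zero-pad to 3 bytes: K' = 8e e7 00.
XOR each byte with 0x36: 8e⊕36=b8, e7⊕36=d1, 00⊕36=36.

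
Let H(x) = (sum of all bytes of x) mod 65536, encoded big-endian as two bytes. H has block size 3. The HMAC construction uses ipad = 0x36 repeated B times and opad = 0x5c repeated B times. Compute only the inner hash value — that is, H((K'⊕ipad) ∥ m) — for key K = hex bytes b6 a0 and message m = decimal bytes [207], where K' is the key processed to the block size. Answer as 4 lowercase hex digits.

Key hex bytes b6 a0 is 2 bytes ≤ B = 3; zero-pad to 3 bytes: K' = b6 a0 00.
K' ⊕ ipad = 80 96 36.
Inner input = 80 96 36 ∥ cf.
Inner hash: sum = 128+150+54+207 = 539 → 02 1b.

021b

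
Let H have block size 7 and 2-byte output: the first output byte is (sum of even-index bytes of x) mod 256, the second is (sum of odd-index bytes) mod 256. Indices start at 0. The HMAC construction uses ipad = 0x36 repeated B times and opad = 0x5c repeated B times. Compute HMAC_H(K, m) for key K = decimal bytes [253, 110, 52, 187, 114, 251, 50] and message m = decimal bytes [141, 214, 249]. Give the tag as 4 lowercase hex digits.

Key decimal bytes [253, 110, 52, 187, 114, 251, 50] = fd 6e 34 bb 72 fb 32 is exactly B = 7 bytes: K' = fd 6e 34 bb 72 fb 32.
K' ⊕ ipad = cb 58 02 8d 44 cd 04.  K' ⊕ opad = a1 32 68 e7 2e a7 6e.
Inner input = (K'⊕ipad) ∥ m = cb 58 02 8d 44 cd 04 ∥ 8d d6 f9.
Inner hash: even-index sum = 491 mod 256 = 235; odd-index sum = 824 mod 256 = 56 → eb 38.
Outer input = (K'⊕opad) ∥ inner = a1 32 68 e7 2e a7 6e ∥ eb 38.
Outer hash (tag): even-index sum = 477 mod 256 = 221; odd-index sum = 683 mod 256 = 171 → dd ab.

ddab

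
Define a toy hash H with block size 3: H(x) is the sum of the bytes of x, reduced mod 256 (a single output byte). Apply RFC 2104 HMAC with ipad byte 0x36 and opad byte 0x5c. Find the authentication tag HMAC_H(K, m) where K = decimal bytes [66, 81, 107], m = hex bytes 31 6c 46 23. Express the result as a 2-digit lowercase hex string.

Key decimal bytes [66, 81, 107] = 42 51 6b is exactly B = 3 bytes: K' = 42 51 6b.
K' ⊕ ipad = 74 67 5d.  K' ⊕ opad = 1e 0d 37.
Inner input = (K'⊕ipad) ∥ m = 74 67 5d ∥ 31 6c 46 23.
Inner hash: sum = 116+103+93+49+108+70+35 = 574; mod 256 = 62 → 3e.
Outer input = (K'⊕opad) ∥ inner = 1e 0d 37 ∥ 3e.
Outer hash (tag): sum = 30+13+55+62 = 160 → a0.

a0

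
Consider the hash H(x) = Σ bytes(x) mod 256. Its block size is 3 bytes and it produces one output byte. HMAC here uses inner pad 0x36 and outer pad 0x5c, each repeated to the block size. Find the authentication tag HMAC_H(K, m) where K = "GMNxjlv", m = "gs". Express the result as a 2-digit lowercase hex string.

88

Key "GMNxjlv" = 47 4d 4e 78 6a 6c 76 is 7 bytes > B = 3, so hash it first: H(key) = a6, then zero-pad to 3 bytes: K' = a6 00 00.
K' ⊕ ipad = 90 36 36.  K' ⊕ opad = fa 5c 5c.
Inner input = (K'⊕ipad) ∥ m = 90 36 36 ∥ 67 73.
Inner hash: sum = 144+54+54+103+115 = 470; mod 256 = 214 → d6.
Outer input = (K'⊕opad) ∥ inner = fa 5c 5c ∥ d6.
Outer hash (tag): sum = 250+92+92+214 = 648; mod 256 = 136 → 88.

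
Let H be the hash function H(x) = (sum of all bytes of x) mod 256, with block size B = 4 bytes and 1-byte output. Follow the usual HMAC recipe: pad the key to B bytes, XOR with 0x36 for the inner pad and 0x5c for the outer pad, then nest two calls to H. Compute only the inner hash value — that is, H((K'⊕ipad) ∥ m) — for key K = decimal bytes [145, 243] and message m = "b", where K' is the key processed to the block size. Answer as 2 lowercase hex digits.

3a

Key decimal bytes [145, 243] = 91 f3 is 2 bytes ≤ B = 4; zero-pad to 4 bytes: K' = 91 f3 00 00.
K' ⊕ ipad = a7 c5 36 36.
Inner input = a7 c5 36 36 ∥ 62.
Inner hash: sum = 167+197+54+54+98 = 570; mod 256 = 58 → 3a.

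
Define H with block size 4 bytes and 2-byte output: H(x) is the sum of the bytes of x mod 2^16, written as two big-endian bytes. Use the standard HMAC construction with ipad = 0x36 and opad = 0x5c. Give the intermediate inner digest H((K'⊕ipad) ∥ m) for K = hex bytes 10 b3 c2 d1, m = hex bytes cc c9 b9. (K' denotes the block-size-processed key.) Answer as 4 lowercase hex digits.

Key hex bytes 10 b3 c2 d1 is exactly B = 4 bytes: K' = 10 b3 c2 d1.
K' ⊕ ipad = 26 85 f4 e7.
Inner input = 26 85 f4 e7 ∥ cc c9 b9.
Inner hash: sum = 38+133+244+231+204+201+185 = 1236 → 04 d4.

04d4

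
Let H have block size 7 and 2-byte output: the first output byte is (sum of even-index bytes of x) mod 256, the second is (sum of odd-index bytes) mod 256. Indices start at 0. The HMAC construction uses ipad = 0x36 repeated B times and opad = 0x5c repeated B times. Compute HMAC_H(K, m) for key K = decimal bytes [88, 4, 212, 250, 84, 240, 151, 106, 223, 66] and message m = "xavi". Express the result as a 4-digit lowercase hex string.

c4aa

Key decimal bytes [88, 4, 212, 250, 84, 240, 151, 106, 223, 66] = 58 04 d4 fa 54 f0 97 6a df 42 is 10 bytes > B = 7, so hash it first: H(key) = f6 9a, then zero-pad to 7 bytes: K' = f6 9a 00 00 00 00 00.
K' ⊕ ipad = c0 ac 36 36 36 36 36.  K' ⊕ opad = aa c6 5c 5c 5c 5c 5c.
Inner input = (K'⊕ipad) ∥ m = c0 ac 36 36 36 36 36 ∥ 78 61 76 69.
Inner hash: even-index sum = 556 mod 256 = 44; odd-index sum = 518 mod 256 = 6 → 2c 06.
Outer input = (K'⊕opad) ∥ inner = aa c6 5c 5c 5c 5c 5c ∥ 2c 06.
Outer hash (tag): even-index sum = 452 mod 256 = 196; odd-index sum = 426 mod 256 = 170 → c4 aa.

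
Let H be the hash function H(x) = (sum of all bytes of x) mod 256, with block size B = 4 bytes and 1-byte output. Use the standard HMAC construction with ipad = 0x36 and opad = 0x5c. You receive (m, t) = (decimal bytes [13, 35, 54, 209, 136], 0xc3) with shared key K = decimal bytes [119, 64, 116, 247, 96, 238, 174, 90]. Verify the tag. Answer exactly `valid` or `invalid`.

invalid

Key decimal bytes [119, 64, 116, 247, 96, 238, 174, 90] = 77 40 74 f7 60 ee ae 5a is 8 bytes > B = 4, so hash it first: H(key) = 78, then zero-pad to 4 bytes: K' = 78 00 00 00.
K' ⊕ ipad = 4e 36 36 36; K' ⊕ opad = 24 5c 5c 5c.
Inner hash: sum = 78+54+54+54+13+35+54+209+136 = 687; mod 256 = 175 → af.
Outer hash (recomputed tag): sum = 36+92+92+92+175 = 487; mod 256 = 231 → e7.
Recomputed tag = e7; claimed = c3 → mismatch.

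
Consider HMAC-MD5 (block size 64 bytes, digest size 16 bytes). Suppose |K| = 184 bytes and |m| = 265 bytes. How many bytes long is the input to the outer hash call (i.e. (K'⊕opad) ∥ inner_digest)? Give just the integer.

80

Key is 184 > 64 bytes, so it is hashed to 16 bytes then zero-padded to 64: |K'| = 64.
Outer input = (K'⊕opad) ∥ H(inner) → 64 + 16 = 80 bytes.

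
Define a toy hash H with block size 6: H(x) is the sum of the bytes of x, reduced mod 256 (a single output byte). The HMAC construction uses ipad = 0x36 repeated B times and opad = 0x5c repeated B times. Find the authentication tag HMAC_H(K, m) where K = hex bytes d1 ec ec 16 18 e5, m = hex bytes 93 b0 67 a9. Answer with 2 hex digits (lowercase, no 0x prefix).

43

Key hex bytes d1 ec ec 16 18 e5 is exactly B = 6 bytes: K' = d1 ec ec 16 18 e5.
K' ⊕ ipad = e7 da da 20 2e d3.  K' ⊕ opad = 8d b0 b0 4a 44 b9.
Inner input = (K'⊕ipad) ∥ m = e7 da da 20 2e d3 ∥ 93 b0 67 a9.
Inner hash: sum = 231+218+218+32+46+211+147+176+103+169 = 1551; mod 256 = 15 → 0f.
Outer input = (K'⊕opad) ∥ inner = 8d b0 b0 4a 44 b9 ∥ 0f.
Outer hash (tag): sum = 141+176+176+74+68+185+15 = 835; mod 256 = 67 → 43.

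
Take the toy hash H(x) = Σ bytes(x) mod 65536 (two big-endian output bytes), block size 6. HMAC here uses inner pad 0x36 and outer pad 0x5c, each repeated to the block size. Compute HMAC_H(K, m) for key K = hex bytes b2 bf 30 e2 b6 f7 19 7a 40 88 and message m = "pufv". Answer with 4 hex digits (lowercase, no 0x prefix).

032c

Key hex bytes b2 bf 30 e2 b6 f7 19 7a 40 88 is 10 bytes > B = 6, so hash it first: H(key) = 05 8b, then zero-pad to 6 bytes: K' = 05 8b 00 00 00 00.
K' ⊕ ipad = 33 bd 36 36 36 36.  K' ⊕ opad = 59 d7 5c 5c 5c 5c.
Inner input = (K'⊕ipad) ∥ m = 33 bd 36 36 36 36 ∥ 70 75 66 76.
Inner hash: sum = 51+189+54+54+54+54+112+117+102+118 = 905 → 03 89.
Outer input = (K'⊕opad) ∥ inner = 59 d7 5c 5c 5c 5c ∥ 03 89.
Outer hash (tag): sum = 89+215+92+92+92+92+3+137 = 812 → 03 2c.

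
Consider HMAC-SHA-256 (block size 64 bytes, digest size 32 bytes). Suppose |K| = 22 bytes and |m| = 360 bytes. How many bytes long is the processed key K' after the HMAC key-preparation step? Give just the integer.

Key is 22 ≤ 64 bytes, zero-padded: |K'| = 64.

64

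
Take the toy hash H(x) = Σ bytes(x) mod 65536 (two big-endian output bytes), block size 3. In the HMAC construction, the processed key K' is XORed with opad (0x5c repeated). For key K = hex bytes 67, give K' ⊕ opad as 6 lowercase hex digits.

3b5c5c

Key hex bytes 67 is 1 byte ≤ B = 3; zero-pad to 3 bytes: K' = 67 00 00.
XOR each byte with 0x5c: 67⊕5c=3b, 00⊕5c=5c, 00⊕5c=5c.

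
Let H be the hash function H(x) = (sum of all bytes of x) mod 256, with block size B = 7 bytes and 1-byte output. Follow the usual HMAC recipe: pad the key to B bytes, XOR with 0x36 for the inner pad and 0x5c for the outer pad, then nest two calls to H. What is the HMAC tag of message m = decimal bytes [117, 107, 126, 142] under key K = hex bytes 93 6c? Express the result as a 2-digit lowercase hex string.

c4

Key hex bytes 93 6c is 2 bytes ≤ B = 7; zero-pad to 7 bytes: K' = 93 6c 00 00 00 00 00.
K' ⊕ ipad = a5 5a 36 36 36 36 36.  K' ⊕ opad = cf 30 5c 5c 5c 5c 5c.
Inner input = (K'⊕ipad) ∥ m = a5 5a 36 36 36 36 36 ∥ 75 6b 7e 8e.
Inner hash: sum = 165+90+54+54+54+54+54+117+107+126+142 = 1017; mod 256 = 249 → f9.
Outer input = (K'⊕opad) ∥ inner = cf 30 5c 5c 5c 5c 5c ∥ f9.
Outer hash (tag): sum = 207+48+92+92+92+92+92+249 = 964; mod 256 = 196 → c4.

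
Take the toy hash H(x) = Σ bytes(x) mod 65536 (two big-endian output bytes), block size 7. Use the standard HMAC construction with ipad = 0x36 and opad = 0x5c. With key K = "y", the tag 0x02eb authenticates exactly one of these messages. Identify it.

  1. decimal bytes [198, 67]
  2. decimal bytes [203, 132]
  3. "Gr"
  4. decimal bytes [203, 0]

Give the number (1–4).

1

Key "y" = 79 is 1 byte ≤ B = 7; zero-pad to 7 bytes: K' = 79 00 00 00 00 00 00.
K' ⊕ ipad = 4f 36 36 36 36 36 36; K' ⊕ opad = 25 5c 5c 5c 5c 5c 5c.
m1: inner = H(4f 36 36 36 36 36 36 c6 43) = 02 9c; tag = H(25 5c 5c 5c 5c 5c 5c 02 9c) = 02eb ← matches
m2: inner = H(4f 36 36 36 36 36 36 cb 84) = 02 e2; tag = H(25 5c 5c 5c 5c 5c 5c 02 e2) = 0331
m3: inner = H(4f 36 36 36 36 36 36 47 72) = 02 4c; tag = H(25 5c 5c 5c 5c 5c 5c 02 4c) = 029b
m4: inner = H(4f 36 36 36 36 36 36 cb 00) = 02 5e; tag = H(25 5c 5c 5c 5c 5c 5c 02 5e) = 02ad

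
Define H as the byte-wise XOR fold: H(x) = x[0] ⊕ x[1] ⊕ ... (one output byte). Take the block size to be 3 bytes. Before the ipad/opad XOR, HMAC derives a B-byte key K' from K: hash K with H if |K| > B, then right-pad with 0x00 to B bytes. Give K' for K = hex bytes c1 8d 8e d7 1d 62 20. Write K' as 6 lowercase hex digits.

4a0000

|K| = 7 > B = 3, so first hash the key.
H(K): XOR c1⊕8d⊕8e⊕d7⊕1d⊕62⊕20 = 4a.
Zero-pad H(K) = 4a to 3 bytes: K' = 4a 00 00.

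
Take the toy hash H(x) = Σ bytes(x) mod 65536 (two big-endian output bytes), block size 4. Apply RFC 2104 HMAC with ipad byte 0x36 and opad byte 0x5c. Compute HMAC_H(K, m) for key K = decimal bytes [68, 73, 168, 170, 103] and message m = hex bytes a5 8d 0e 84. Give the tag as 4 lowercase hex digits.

Key decimal bytes [68, 73, 168, 170, 103] = 44 49 a8 aa 67 is 5 bytes > B = 4, so hash it first: H(key) = 02 46, then zero-pad to 4 bytes: K' = 02 46 00 00.
K' ⊕ ipad = 34 70 36 36.  K' ⊕ opad = 5e 1a 5c 5c.
Inner input = (K'⊕ipad) ∥ m = 34 70 36 36 ∥ a5 8d 0e 84.
Inner hash: sum = 52+112+54+54+165+141+14+132 = 724 → 02 d4.
Outer input = (K'⊕opad) ∥ inner = 5e 1a 5c 5c ∥ 02 d4.
Outer hash (tag): sum = 94+26+92+92+2+212 = 518 → 02 06.

0206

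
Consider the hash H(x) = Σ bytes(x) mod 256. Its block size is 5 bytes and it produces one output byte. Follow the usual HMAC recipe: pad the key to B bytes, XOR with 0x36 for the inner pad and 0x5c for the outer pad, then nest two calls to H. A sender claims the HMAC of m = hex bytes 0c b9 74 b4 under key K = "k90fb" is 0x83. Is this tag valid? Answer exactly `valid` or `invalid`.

Key "k90fb" = 6b 39 30 66 62 is exactly B = 5 bytes: K' = 6b 39 30 66 62.
K' ⊕ ipad = 5d 0f 06 50 54; K' ⊕ opad = 37 65 6c 3a 3e.
Inner hash: sum = 93+15+6+80+84+12+185+116+180 = 771; mod 256 = 3 → 03.
Outer hash (recomputed tag): sum = 55+101+108+58+62+3 = 387; mod 256 = 131 → 83.
Recomputed tag = 83; claimed = 83 → match.

valid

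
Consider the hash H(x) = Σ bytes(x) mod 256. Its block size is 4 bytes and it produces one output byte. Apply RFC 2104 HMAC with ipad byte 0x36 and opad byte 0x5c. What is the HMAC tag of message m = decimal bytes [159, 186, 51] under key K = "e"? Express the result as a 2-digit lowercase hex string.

Key "e" = 65 is 1 byte ≤ B = 4; zero-pad to 4 bytes: K' = 65 00 00 00.
K' ⊕ ipad = 53 36 36 36.  K' ⊕ opad = 39 5c 5c 5c.
Inner input = (K'⊕ipad) ∥ m = 53 36 36 36 ∥ 9f ba 33.
Inner hash: sum = 83+54+54+54+159+186+51 = 641; mod 256 = 129 → 81.
Outer input = (K'⊕opad) ∥ inner = 39 5c 5c 5c ∥ 81.
Outer hash (tag): sum = 57+92+92+92+129 = 462; mod 256 = 206 → ce.

ce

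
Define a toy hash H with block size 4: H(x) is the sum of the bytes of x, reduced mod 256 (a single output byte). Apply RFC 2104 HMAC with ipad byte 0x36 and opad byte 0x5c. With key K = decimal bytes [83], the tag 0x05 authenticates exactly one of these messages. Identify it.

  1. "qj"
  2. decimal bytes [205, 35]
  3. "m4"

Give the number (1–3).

Key decimal bytes [83] = 53 is 1 byte ≤ B = 4; zero-pad to 4 bytes: K' = 53 00 00 00.
K' ⊕ ipad = 65 36 36 36; K' ⊕ opad = 0f 5c 5c 5c.
m1: inner = H(65 36 36 36 71 6a) = e2; tag = H(0f 5c 5c 5c e2) = 05 ← matches
m2: inner = H(65 36 36 36 cd 23) = f7; tag = H(0f 5c 5c 5c f7) = 1a
m3: inner = H(65 36 36 36 6d 34) = a8; tag = H(0f 5c 5c 5c a8) = cb

1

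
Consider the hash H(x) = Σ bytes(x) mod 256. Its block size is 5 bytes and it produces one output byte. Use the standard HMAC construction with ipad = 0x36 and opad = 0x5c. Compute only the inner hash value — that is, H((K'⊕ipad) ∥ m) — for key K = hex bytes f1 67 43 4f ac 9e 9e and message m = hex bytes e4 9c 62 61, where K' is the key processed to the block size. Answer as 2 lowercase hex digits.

ff

Key hex bytes f1 67 43 4f ac 9e 9e is 7 bytes > B = 5, so hash it first: H(key) = d2, then zero-pad to 5 bytes: K' = d2 00 00 00 00.
K' ⊕ ipad = e4 36 36 36 36.
Inner input = e4 36 36 36 36 ∥ e4 9c 62 61.
Inner hash: sum = 228+54+54+54+54+228+156+98+97 = 1023; mod 256 = 255 → ff.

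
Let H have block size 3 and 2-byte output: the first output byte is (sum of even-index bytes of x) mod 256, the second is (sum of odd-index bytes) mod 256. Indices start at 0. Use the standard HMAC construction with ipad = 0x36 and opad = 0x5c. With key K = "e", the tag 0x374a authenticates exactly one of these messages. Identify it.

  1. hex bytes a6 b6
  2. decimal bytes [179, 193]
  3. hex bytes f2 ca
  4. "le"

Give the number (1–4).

4

Key "e" = 65 is 1 byte ≤ B = 3; zero-pad to 3 bytes: K' = 65 00 00.
K' ⊕ ipad = 53 36 36; K' ⊕ opad = 39 5c 5c.
m1: inner = H(53 36 36 a6 b6) = 3f dc; tag = H(39 5c 5c 3f dc) = 719b
m2: inner = H(53 36 36 b3 c1) = 4a e9; tag = H(39 5c 5c 4a e9) = 7ea6
m3: inner = H(53 36 36 f2 ca) = 53 28; tag = H(39 5c 5c 53 28) = bdaf
m4: inner = H(53 36 36 6c 65) = ee a2; tag = H(39 5c 5c ee a2) = 374a ← matches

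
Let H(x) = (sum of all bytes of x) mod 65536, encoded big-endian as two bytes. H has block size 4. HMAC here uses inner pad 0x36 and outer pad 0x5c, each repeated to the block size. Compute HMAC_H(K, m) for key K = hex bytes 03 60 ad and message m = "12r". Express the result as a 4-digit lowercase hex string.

Key hex bytes 03 60 ad is 3 bytes ≤ B = 4; zero-pad to 4 bytes: K' = 03 60 ad 00.
K' ⊕ ipad = 35 56 9b 36.  K' ⊕ opad = 5f 3c f1 5c.
Inner input = (K'⊕ipad) ∥ m = 35 56 9b 36 ∥ 31 32 72.
Inner hash: sum = 53+86+155+54+49+50+114 = 561 → 02 31.
Outer input = (K'⊕opad) ∥ inner = 5f 3c f1 5c ∥ 02 31.
Outer hash (tag): sum = 95+60+241+92+2+49 = 539 → 02 1b.

021b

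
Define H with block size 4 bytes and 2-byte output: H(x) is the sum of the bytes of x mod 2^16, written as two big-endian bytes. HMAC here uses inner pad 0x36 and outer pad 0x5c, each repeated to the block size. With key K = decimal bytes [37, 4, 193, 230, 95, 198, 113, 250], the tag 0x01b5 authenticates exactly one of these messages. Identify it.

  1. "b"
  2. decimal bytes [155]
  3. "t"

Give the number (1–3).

Key decimal bytes [37, 4, 193, 230, 95, 198, 113, 250] = 25 04 c1 e6 5f c6 71 fa is 8 bytes > B = 4, so hash it first: H(key) = 04 60, then zero-pad to 4 bytes: K' = 04 60 00 00.
K' ⊕ ipad = 32 56 36 36; K' ⊕ opad = 58 3c 5c 5c.
m1: inner = H(32 56 36 36 62) = 01 56; tag = H(58 3c 5c 5c 01 56) = 01a3
m2: inner = H(32 56 36 36 9b) = 01 8f; tag = H(58 3c 5c 5c 01 8f) = 01dc
m3: inner = H(32 56 36 36 74) = 01 68; tag = H(58 3c 5c 5c 01 68) = 01b5 ← matches

3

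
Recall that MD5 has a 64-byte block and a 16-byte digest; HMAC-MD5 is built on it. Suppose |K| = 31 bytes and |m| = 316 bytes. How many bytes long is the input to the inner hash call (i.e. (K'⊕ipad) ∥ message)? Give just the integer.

Key is 31 ≤ 64 bytes, zero-padded: |K'| = 64.
Inner input = (K'⊕ipad) ∥ m → 64 + 316 = 380 bytes.

380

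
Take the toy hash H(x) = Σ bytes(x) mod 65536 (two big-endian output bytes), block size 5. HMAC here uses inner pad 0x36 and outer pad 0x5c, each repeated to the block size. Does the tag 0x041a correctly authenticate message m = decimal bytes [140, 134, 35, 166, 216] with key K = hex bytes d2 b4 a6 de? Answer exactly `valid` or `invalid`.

Key hex bytes d2 b4 a6 de is 4 bytes ≤ B = 5; zero-pad to 5 bytes: K' = d2 b4 a6 de 00.
K' ⊕ ipad = e4 82 90 e8 36; K' ⊕ opad = 8e e8 fa 82 5c.
Inner hash: sum = 228+130+144+232+54+140+134+35+166+216 = 1479 → 05 c7.
Outer hash (recomputed tag): sum = 142+232+250+130+92+5+199 = 1050 → 04 1a.
Recomputed tag = 041a; claimed = 041a → match.

valid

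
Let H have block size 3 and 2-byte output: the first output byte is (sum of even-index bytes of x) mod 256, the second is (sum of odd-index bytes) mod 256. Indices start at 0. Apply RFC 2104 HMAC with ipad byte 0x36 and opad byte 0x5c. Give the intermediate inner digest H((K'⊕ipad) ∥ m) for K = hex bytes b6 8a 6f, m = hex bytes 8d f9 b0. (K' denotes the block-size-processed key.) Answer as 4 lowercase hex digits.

Key hex bytes b6 8a 6f is exactly B = 3 bytes: K' = b6 8a 6f.
K' ⊕ ipad = 80 bc 59.
Inner input = 80 bc 59 ∥ 8d f9 b0.
Inner hash: even-index sum = 466 mod 256 = 210; odd-index sum = 505 mod 256 = 249 → d2 f9.

d2f9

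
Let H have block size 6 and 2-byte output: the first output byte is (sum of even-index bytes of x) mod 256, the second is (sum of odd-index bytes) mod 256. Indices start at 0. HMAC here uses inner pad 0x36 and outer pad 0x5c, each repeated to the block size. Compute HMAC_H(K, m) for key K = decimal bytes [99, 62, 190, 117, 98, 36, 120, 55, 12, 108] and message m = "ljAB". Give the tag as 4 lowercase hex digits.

5d42

Key decimal bytes [99, 62, 190, 117, 98, 36, 120, 55, 12, 108] = 63 3e be 75 62 24 78 37 0c 6c is 10 bytes > B = 6, so hash it first: H(key) = 07 7a, then zero-pad to 6 bytes: K' = 07 7a 00 00 00 00.
K' ⊕ ipad = 31 4c 36 36 36 36.  K' ⊕ opad = 5b 26 5c 5c 5c 5c.
Inner input = (K'⊕ipad) ∥ m = 31 4c 36 36 36 36 ∥ 6c 6a 41 42.
Inner hash: even-index sum = 330 mod 256 = 74; odd-index sum = 356 mod 256 = 100 → 4a 64.
Outer input = (K'⊕opad) ∥ inner = 5b 26 5c 5c 5c 5c ∥ 4a 64.
Outer hash (tag): even-index sum = 349 mod 256 = 93; odd-index sum = 322 mod 256 = 66 → 5d 42.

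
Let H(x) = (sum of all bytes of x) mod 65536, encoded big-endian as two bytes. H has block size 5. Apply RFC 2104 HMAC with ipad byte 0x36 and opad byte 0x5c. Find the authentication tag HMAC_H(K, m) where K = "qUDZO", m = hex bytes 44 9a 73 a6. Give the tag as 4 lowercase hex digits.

0162

Key "qUDZO" = 71 55 44 5a 4f is exactly B = 5 bytes: K' = 71 55 44 5a 4f.
K' ⊕ ipad = 47 63 72 6c 79.  K' ⊕ opad = 2d 09 18 06 13.
Inner input = (K'⊕ipad) ∥ m = 47 63 72 6c 79 ∥ 44 9a 73 a6.
Inner hash: sum = 71+99+114+108+121+68+154+115+166 = 1016 → 03 f8.
Outer input = (K'⊕opad) ∥ inner = 2d 09 18 06 13 ∥ 03 f8.
Outer hash (tag): sum = 45+9+24+6+19+3+248 = 354 → 01 62.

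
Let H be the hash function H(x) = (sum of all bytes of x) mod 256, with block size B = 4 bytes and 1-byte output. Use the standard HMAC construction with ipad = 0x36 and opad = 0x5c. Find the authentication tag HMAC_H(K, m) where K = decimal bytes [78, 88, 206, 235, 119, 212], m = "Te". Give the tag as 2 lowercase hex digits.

01

Key decimal bytes [78, 88, 206, 235, 119, 212] = 4e 58 ce eb 77 d4 is 6 bytes > B = 4, so hash it first: H(key) = aa, then zero-pad to 4 bytes: K' = aa 00 00 00.
K' ⊕ ipad = 9c 36 36 36.  K' ⊕ opad = f6 5c 5c 5c.
Inner input = (K'⊕ipad) ∥ m = 9c 36 36 36 ∥ 54 65.
Inner hash: sum = 156+54+54+54+84+101 = 503; mod 256 = 247 → f7.
Outer input = (K'⊕opad) ∥ inner = f6 5c 5c 5c ∥ f7.
Outer hash (tag): sum = 246+92+92+92+247 = 769; mod 256 = 1 → 01.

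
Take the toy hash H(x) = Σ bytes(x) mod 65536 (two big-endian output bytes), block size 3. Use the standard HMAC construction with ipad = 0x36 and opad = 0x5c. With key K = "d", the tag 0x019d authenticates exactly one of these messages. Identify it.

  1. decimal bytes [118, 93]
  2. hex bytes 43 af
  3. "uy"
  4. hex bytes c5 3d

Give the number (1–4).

3

Key "d" = 64 is 1 byte ≤ B = 3; zero-pad to 3 bytes: K' = 64 00 00.
K' ⊕ ipad = 52 36 36; K' ⊕ opad = 38 5c 5c.
m1: inner = H(52 36 36 76 5d) = 01 91; tag = H(38 5c 5c 01 91) = 0182
m2: inner = H(52 36 36 43 af) = 01 b0; tag = H(38 5c 5c 01 b0) = 01a1
m3: inner = H(52 36 36 75 79) = 01 ac; tag = H(38 5c 5c 01 ac) = 019d ← matches
m4: inner = H(52 36 36 c5 3d) = 01 c0; tag = H(38 5c 5c 01 c0) = 01b1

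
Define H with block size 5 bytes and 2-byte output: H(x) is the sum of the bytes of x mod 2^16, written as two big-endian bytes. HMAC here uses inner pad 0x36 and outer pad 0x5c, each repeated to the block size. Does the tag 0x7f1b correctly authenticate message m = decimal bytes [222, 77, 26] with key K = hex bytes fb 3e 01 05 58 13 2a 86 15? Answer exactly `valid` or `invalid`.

Key hex bytes fb 3e 01 05 58 13 2a 86 15 is 9 bytes > B = 5, so hash it first: H(key) = 02 6f, then zero-pad to 5 bytes: K' = 02 6f 00 00 00.
K' ⊕ ipad = 34 59 36 36 36; K' ⊕ opad = 5e 33 5c 5c 5c.
Inner hash: sum = 52+89+54+54+54+222+77+26 = 628 → 02 74.
Outer hash (recomputed tag): sum = 94+51+92+92+92+2+116 = 539 → 02 1b.
Recomputed tag = 021b; claimed = 7f1b → mismatch.

invalid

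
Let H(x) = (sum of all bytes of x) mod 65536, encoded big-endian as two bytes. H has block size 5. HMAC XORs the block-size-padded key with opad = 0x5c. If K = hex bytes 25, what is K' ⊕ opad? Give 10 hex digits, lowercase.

795c5c5c5c

Key hex bytes 25 is 1 byte ≤ B = 5; zero-pad to 5 bytes: K' = 25 00 00 00 00.
XOR each byte with 0x5c: 25⊕5c=79, 00⊕5c=5c, 00⊕5c=5c, 00⊕5c=5c, 00⊕5c=5c.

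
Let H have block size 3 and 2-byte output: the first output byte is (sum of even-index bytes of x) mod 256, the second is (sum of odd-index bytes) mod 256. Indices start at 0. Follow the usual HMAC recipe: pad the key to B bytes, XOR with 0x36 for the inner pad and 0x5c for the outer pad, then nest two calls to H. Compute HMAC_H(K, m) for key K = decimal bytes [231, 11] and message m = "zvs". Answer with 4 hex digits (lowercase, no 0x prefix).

Key decimal bytes [231, 11] = e7 0b is 2 bytes ≤ B = 3; zero-pad to 3 bytes: K' = e7 0b 00.
K' ⊕ ipad = d1 3d 36.  K' ⊕ opad = bb 57 5c.
Inner input = (K'⊕ipad) ∥ m = d1 3d 36 ∥ 7a 76 73.
Inner hash: even-index sum = 381 mod 256 = 125; odd-index sum = 298 mod 256 = 42 → 7d 2a.
Outer input = (K'⊕opad) ∥ inner = bb 57 5c ∥ 7d 2a.
Outer hash (tag): even-index sum = 321 mod 256 = 65; odd-index sum = 212 mod 256 = 212 → 41 d4.

41d4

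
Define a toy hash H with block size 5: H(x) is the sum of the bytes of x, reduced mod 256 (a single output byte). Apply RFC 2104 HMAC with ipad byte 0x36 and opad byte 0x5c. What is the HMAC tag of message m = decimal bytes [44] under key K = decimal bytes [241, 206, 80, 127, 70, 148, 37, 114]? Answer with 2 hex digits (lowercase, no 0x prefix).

e0

Key decimal bytes [241, 206, 80, 127, 70, 148, 37, 114] = f1 ce 50 7f 46 94 25 72 is 8 bytes > B = 5, so hash it first: H(key) = ff, then zero-pad to 5 bytes: K' = ff 00 00 00 00.
K' ⊕ ipad = c9 36 36 36 36.  K' ⊕ opad = a3 5c 5c 5c 5c.
Inner input = (K'⊕ipad) ∥ m = c9 36 36 36 36 ∥ 2c.
Inner hash: sum = 201+54+54+54+54+44 = 461; mod 256 = 205 → cd.
Outer input = (K'⊕opad) ∥ inner = a3 5c 5c 5c 5c ∥ cd.
Outer hash (tag): sum = 163+92+92+92+92+205 = 736; mod 256 = 224 → e0.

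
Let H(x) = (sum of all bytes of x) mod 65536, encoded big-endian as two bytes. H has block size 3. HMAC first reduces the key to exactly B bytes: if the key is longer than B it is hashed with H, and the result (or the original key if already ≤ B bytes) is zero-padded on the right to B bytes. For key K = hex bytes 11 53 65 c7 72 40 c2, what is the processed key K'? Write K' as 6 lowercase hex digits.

|K| = 7 > B = 3, so first hash the key.
H(K): sum = 17+83+101+199+114+64+194 = 772 → 03 04.
Zero-pad H(K) = 03 04 to 3 bytes: K' = 03 04 00.

030400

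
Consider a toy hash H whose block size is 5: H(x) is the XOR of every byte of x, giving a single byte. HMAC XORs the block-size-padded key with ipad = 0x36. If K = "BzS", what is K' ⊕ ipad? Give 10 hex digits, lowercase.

Key "BzS" = 42 7a 53 is 3 bytes ≤ B = 5; zero-pad to 5 bytes: K' = 42 7a 53 00 00.
XOR each byte with 0x36: 42⊕36=74, 7a⊕36=4c, 53⊕36=65, 00⊕36=36, 00⊕36=36.

744c653636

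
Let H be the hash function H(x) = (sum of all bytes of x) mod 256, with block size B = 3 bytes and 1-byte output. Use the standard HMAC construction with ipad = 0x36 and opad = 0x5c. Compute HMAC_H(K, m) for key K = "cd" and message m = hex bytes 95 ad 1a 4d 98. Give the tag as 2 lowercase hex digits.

f1

Key "cd" = 63 64 is 2 bytes ≤ B = 3; zero-pad to 3 bytes: K' = 63 64 00.
K' ⊕ ipad = 55 52 36.  K' ⊕ opad = 3f 38 5c.
Inner input = (K'⊕ipad) ∥ m = 55 52 36 ∥ 95 ad 1a 4d 98.
Inner hash: sum = 85+82+54+149+173+26+77+152 = 798; mod 256 = 30 → 1e.
Outer input = (K'⊕opad) ∥ inner = 3f 38 5c ∥ 1e.
Outer hash (tag): sum = 63+56+92+30 = 241 → f1.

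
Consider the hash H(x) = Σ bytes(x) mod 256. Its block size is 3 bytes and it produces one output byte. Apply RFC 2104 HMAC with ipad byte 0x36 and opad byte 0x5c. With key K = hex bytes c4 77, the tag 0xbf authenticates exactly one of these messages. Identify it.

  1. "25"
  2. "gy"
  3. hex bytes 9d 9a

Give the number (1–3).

3

Key hex bytes c4 77 is 2 bytes ≤ B = 3; zero-pad to 3 bytes: K' = c4 77 00.
K' ⊕ ipad = f2 41 36; K' ⊕ opad = 98 2b 5c.
m1: inner = H(f2 41 36 32 35) = d0; tag = H(98 2b 5c d0) = ef
m2: inner = H(f2 41 36 67 79) = 49; tag = H(98 2b 5c 49) = 68
m3: inner = H(f2 41 36 9d 9a) = a0; tag = H(98 2b 5c a0) = bf ← matches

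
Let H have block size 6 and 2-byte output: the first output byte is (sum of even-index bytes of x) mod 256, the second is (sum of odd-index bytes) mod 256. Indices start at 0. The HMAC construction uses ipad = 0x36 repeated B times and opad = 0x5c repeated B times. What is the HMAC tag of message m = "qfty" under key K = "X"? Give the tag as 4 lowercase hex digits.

Key "X" = 58 is 1 byte ≤ B = 6; zero-pad to 6 bytes: K' = 58 00 00 00 00 00.
K' ⊕ ipad = 6e 36 36 36 36 36.  K' ⊕ opad = 04 5c 5c 5c 5c 5c.
Inner input = (K'⊕ipad) ∥ m = 6e 36 36 36 36 36 ∥ 71 66 74 79.
Inner hash: even-index sum = 447 mod 256 = 191; odd-index sum = 385 mod 256 = 129 → bf 81.
Outer input = (K'⊕opad) ∥ inner = 04 5c 5c 5c 5c 5c ∥ bf 81.
Outer hash (tag): even-index sum = 379 mod 256 = 123; odd-index sum = 405 mod 256 = 149 → 7b 95.

7b95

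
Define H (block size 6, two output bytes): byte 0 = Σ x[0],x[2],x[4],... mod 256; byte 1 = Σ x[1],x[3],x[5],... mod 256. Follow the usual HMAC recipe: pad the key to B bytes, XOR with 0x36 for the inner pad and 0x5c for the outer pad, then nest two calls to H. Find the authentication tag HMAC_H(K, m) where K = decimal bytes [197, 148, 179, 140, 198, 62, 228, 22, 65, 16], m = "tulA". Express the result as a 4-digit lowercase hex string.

Key decimal bytes [197, 148, 179, 140, 198, 62, 228, 22, 65, 16] = c5 94 b3 8c c6 3e e4 16 41 10 is 10 bytes > B = 6, so hash it first: H(key) = 63 84, then zero-pad to 6 bytes: K' = 63 84 00 00 00 00.
K' ⊕ ipad = 55 b2 36 36 36 36.  K' ⊕ opad = 3f d8 5c 5c 5c 5c.
Inner input = (K'⊕ipad) ∥ m = 55 b2 36 36 36 36 ∥ 74 75 6c 41.
Inner hash: even-index sum = 417 mod 256 = 161; odd-index sum = 468 mod 256 = 212 → a1 d4.
Outer input = (K'⊕opad) ∥ inner = 3f d8 5c 5c 5c 5c ∥ a1 d4.
Outer hash (tag): even-index sum = 408 mod 256 = 152; odd-index sum = 612 mod 256 = 100 → 98 64.

9864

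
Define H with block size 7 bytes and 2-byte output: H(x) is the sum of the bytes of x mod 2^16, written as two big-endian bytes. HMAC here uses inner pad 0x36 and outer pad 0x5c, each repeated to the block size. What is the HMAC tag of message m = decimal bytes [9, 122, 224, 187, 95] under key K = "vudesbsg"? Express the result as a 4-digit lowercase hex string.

0283

Key "vudesbsg" = 76 75 64 65 73 62 73 67 is 8 bytes > B = 7, so hash it first: H(key) = 03 63, then zero-pad to 7 bytes: K' = 03 63 00 00 00 00 00.
K' ⊕ ipad = 35 55 36 36 36 36 36.  K' ⊕ opad = 5f 3f 5c 5c 5c 5c 5c.
Inner input = (K'⊕ipad) ∥ m = 35 55 36 36 36 36 36 ∥ 09 7a e0 bb 5f.
Inner hash: sum = 53+85+54+54+54+54+54+9+122+224+187+95 = 1045 → 04 15.
Outer input = (K'⊕opad) ∥ inner = 5f 3f 5c 5c 5c 5c 5c ∥ 04 15.
Outer hash (tag): sum = 95+63+92+92+92+92+92+4+21 = 643 → 02 83.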